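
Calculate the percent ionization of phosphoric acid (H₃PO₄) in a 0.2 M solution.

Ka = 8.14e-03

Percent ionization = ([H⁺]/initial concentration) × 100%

Using Ka equilibrium: x² + Ka×x - Ka×C = 0. Solving: [H⁺] = 3.6483e-02. Percent = (3.6483e-02/0.2) × 100

Percent ionization = 18.2%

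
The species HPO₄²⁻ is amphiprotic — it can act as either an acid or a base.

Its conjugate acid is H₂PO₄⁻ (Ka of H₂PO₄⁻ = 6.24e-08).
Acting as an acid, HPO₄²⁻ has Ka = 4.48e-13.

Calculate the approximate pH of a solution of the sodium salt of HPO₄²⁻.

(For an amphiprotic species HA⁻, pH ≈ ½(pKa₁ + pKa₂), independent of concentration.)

pKa₁ = -log(6.24e-08) = 7.20; pKa₂ = -log(4.48e-13) = 12.35. For an amphiprotic species, pH ≈ ½(pKa₁ + pKa₂) = ½(7.20 + 12.35) = 9.78.

pH = 9.78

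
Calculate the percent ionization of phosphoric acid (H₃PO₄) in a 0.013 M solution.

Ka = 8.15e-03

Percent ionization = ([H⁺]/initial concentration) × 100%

Using Ka equilibrium: x² + Ka×x - Ka×C = 0. Solving: [H⁺] = 6.9955e-03. Percent = (6.9955e-03/0.013) × 100

Percent ionization = 53.8%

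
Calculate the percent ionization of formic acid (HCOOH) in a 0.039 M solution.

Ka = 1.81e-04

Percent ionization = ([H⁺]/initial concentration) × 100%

Using Ka equilibrium: x² + Ka×x - Ka×C = 0. Solving: [H⁺] = 2.5679e-03. Percent = (2.5679e-03/0.039) × 100

Percent ionization = 6.58%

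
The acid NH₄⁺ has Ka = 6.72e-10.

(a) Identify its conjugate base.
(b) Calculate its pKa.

(a) The conjugate base is formed by removing one H⁺ from NH₄⁺, giving NH₃. (b) pKa = -log(Ka) = -log(6.72e-10) = 9.17.

Conjugate base: NH₃; pK_a = 9.17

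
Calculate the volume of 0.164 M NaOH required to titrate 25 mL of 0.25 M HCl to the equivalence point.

At equivalence: moles acid = moles base. moles HCl = 0.25 × 25/1000 = 0.00625 mol. V_base = moles / 0.164 × 1000 = 38.1 mL.

V_{base} = 38.1 mL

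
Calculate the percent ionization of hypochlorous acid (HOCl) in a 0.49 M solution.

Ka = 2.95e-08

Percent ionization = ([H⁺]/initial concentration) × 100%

Using Ka equilibrium: x² + Ka×x - Ka×C = 0. Solving: [H⁺] = 1.2021e-04. Percent = (1.2021e-04/0.49) × 100

Percent ionization = 0.0245%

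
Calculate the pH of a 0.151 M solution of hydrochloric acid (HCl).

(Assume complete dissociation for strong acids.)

[H⁺] = 0.151 M for strong acid. pH = -log[H⁺] = -log(0.151)

pH = 0.82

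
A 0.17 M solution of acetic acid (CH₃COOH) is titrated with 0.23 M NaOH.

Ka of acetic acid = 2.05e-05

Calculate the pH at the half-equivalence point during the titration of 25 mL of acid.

At half-equivalence [HA] = [A⁻], so Henderson-Hasselbalch gives pH = pKa = -log(2.05e-05) = 4.69.

pH = pKa = 4.69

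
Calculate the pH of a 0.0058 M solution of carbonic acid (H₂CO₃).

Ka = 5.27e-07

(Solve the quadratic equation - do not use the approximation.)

x² + Ka×x - Ka×C = 0. Using quadratic formula: [H⁺] = 5.5024e-05

pH = 4.26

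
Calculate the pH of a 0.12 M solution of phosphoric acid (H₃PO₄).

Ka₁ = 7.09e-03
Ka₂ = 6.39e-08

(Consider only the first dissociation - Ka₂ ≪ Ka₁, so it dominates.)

First dissociation dominates. From Ka₁ = [H⁺][HA⁻]/[H₂A], x² + Ka₁·x − Ka₁·C = 0 with C = 0.12 M and Ka₁ = 7.09e-03. Solving: [H⁺] = (−Ka₁ + √(Ka₁² + 4·Ka₁·C)) / 2 = 2.5838e-02 M. pH = -log(2.5838e-02) = 1.59.

pH = 1.59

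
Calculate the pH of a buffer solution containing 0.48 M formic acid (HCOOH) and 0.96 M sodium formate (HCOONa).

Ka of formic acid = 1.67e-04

pKa = -log(1.67e-04) = 3.78. pH = pKa + log([A⁻]/[HA]) = 3.78 + log(0.96/0.48)

pH = 4.08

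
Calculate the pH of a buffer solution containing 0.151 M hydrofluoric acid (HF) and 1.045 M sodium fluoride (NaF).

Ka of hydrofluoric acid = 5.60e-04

pKa = -log(5.60e-04) = 3.25. pH = pKa + log([A⁻]/[HA]) = 3.25 + log(1.045/0.151)

pH = 4.09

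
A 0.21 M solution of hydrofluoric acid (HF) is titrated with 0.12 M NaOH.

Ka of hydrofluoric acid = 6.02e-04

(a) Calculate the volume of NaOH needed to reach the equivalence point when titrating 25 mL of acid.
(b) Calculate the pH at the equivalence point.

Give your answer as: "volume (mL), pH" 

moles acid = 0.21 × 25/1000 = 0.00525 mol; V_base = moles/0.12 × 1000 = 43.8 mL. At equivalence only the conjugate base is present: [A⁻] = 0.00525/0.069 = 7.6364e-02 M. Kb = Kw/Ka = 1.66e-11; [OH⁻] = √(Kb × [A⁻]) = 1.1263e-06; pOH = 5.95; pH = 14 - pOH = 8.05.

V = 43.8 mL, pH = 8.05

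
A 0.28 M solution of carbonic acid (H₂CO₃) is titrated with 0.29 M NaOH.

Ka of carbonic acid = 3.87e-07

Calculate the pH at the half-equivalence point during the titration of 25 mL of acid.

At half-equivalence [HA] = [A⁻], so Henderson-Hasselbalch gives pH = pKa = -log(3.87e-07) = 6.41.

pH = pKa = 6.41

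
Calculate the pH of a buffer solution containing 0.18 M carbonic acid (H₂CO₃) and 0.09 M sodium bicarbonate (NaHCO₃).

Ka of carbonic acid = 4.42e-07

pKa = -log(4.42e-07) = 6.35. pH = pKa + log([A⁻]/[HA]) = 6.35 + log(0.09/0.18)

pH = 6.05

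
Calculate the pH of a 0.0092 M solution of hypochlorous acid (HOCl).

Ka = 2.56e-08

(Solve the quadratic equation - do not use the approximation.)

x² + Ka×x - Ka×C = 0. Using quadratic formula: [H⁺] = 1.5334e-05

pH = 4.81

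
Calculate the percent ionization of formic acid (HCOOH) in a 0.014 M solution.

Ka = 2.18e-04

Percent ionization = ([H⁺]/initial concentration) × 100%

Using Ka equilibrium: x² + Ka×x - Ka×C = 0. Solving: [H⁺] = 1.6414e-03. Percent = (1.6414e-03/0.014) × 100

Percent ionization = 11.7%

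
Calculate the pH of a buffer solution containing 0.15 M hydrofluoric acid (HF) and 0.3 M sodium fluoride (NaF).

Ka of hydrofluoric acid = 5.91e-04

pKa = -log(5.91e-04) = 3.23. pH = pKa + log([A⁻]/[HA]) = 3.23 + log(0.3/0.15)

pH = 3.53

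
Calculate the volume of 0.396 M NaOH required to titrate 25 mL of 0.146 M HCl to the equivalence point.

At equivalence: moles acid = moles base. moles HCl = 0.146 × 25/1000 = 0.00365 mol. V_base = moles / 0.396 × 1000 = 9.2 mL.

V_{base} = 9.2 mL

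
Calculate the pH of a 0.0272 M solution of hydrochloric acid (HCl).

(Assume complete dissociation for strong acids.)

[H⁺] = 0.0272 M for strong acid. pH = -log[H⁺] = -log(0.0272)

pH = 1.57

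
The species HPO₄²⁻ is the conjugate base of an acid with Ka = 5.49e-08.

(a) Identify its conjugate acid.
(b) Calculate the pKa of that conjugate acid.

(a) The conjugate acid is formed by adding one H⁺ to HPO₄²⁻, giving H₂PO₄⁻. (b) pKa = -log(Ka) = -log(5.49e-08) = 7.26.

Conjugate acid: H₂PO₄⁻; pK_a = 7.26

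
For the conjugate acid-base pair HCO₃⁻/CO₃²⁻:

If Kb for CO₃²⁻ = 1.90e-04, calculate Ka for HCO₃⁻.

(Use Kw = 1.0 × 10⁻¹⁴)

For a conjugate pair Ka × Kb = Kw, so Ka = Kw/Kb = 1.0 × 10⁻¹⁴ / 1.90e-04 = 5.26e-11.

K_a = 5.26e-11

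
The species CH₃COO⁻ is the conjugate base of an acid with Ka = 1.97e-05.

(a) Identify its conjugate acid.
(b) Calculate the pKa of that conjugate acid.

(a) The conjugate acid is formed by adding one H⁺ to CH₃COO⁻, giving CH₃COOH. (b) pKa = -log(Ka) = -log(1.97e-05) = 4.71.

Conjugate acid: CH₃COOH; pK_a = 4.71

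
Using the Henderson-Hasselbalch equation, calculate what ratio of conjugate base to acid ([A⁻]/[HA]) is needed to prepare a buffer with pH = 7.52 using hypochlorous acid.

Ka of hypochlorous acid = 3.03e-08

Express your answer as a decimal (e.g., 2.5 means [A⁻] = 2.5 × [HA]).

pKa = -log(3.03e-08) = 7.5186. pH = pKa + log([A⁻]/[HA]), so log([A⁻]/[HA]) = pH − pKa = 7.52 − 7.5186 = 0.0014. [A⁻]/[HA] = 10^(0.0014) = 1.00

[A⁻]/[HA] = 1.00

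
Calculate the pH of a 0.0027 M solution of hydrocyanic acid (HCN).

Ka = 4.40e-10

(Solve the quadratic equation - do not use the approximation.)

x² + Ka×x - Ka×C = 0. Using quadratic formula: [H⁺] = 1.0897e-06

pH = 5.96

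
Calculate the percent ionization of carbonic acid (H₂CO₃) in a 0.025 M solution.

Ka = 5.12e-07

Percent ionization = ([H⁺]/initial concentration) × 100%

Using Ka equilibrium: x² + Ka×x - Ka×C = 0. Solving: [H⁺] = 1.1288e-04. Percent = (1.1288e-04/0.025) × 100

Percent ionization = 0.452%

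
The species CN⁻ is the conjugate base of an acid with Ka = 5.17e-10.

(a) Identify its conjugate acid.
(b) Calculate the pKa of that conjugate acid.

(a) The conjugate acid is formed by adding one H⁺ to CN⁻, giving HCN. (b) pKa = -log(Ka) = -log(5.17e-10) = 9.29.

Conjugate acid: HCN; pK_a = 9.29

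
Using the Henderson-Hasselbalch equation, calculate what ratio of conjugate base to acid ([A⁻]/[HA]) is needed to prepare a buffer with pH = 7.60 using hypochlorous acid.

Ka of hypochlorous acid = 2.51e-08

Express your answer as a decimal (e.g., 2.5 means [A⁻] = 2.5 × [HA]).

pKa = -log(2.51e-08) = 7.6003. pH = pKa + log([A⁻]/[HA]), so log([A⁻]/[HA]) = pH − pKa = 7.60 − 7.6003 = -0.0003. [A⁻]/[HA] = 10^(-0.0003) = 0.999

[A⁻]/[HA] = 0.999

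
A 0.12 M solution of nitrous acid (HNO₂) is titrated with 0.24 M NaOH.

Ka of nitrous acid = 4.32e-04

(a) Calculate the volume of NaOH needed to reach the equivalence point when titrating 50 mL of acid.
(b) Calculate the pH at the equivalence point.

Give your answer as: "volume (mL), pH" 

moles acid = 0.12 × 50/1000 = 0.006 mol; V_base = moles/0.24 × 1000 = 25.0 mL. At equivalence only the conjugate base is present: [A⁻] = 0.006/0.075 = 8.0000e-02 M. Kb = Kw/Ka = 2.31e-11; [OH⁻] = √(Kb × [A⁻]) = 1.3608e-06; pOH = 5.87; pH = 14 - pOH = 8.13.

V = 25.0 mL, pH = 8.13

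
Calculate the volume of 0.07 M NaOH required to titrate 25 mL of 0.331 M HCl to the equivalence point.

At equivalence: moles acid = moles base. moles HCl = 0.331 × 25/1000 = 0.008275 mol. V_base = moles / 0.07 × 1000 = 118.2 mL.

V_{base} = 118.2 mL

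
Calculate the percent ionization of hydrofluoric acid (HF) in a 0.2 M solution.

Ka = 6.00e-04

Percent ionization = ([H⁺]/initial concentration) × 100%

Using Ka equilibrium: x² + Ka×x - Ka×C = 0. Solving: [H⁺] = 1.0659e-02. Percent = (1.0659e-02/0.2) × 100

Percent ionization = 5.33%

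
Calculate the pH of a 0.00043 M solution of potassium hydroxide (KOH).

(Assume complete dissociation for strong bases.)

[OH⁻] = 0.00043 M for strong base. pOH = -log[OH⁻] = 3.37, pH = 14 - pOH

pH = 10.63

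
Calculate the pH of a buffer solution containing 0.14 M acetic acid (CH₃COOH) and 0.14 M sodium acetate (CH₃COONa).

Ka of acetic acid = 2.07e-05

pKa = -log(2.07e-05) = 4.68. pH = pKa + log([A⁻]/[HA]) = 4.68 + log(0.14/0.14)

pH = 4.68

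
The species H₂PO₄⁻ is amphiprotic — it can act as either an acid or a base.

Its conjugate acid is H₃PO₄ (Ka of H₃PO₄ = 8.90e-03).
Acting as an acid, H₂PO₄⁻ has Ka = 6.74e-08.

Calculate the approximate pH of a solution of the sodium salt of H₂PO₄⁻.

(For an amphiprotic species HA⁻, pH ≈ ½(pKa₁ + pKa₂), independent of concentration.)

pKa₁ = -log(8.90e-03) = 2.05; pKa₂ = -log(6.74e-08) = 7.17. For an amphiprotic species, pH ≈ ½(pKa₁ + pKa₂) = ½(2.05 + 7.17) = 4.61.

pH = 4.61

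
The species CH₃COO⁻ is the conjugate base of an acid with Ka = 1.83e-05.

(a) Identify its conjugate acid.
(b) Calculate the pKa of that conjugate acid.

(a) The conjugate acid is formed by adding one H⁺ to CH₃COO⁻, giving CH₃COOH. (b) pKa = -log(Ka) = -log(1.83e-05) = 4.74.

Conjugate acid: CH₃COOH; pK_a = 4.74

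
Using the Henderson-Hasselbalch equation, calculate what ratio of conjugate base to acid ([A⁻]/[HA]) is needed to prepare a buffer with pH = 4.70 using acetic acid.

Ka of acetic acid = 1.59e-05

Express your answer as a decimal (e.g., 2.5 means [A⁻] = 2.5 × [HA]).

pKa = -log(1.59e-05) = 4.7986. pH = pKa + log([A⁻]/[HA]), so log([A⁻]/[HA]) = pH − pKa = 4.70 − 4.7986 = -0.0986. [A⁻]/[HA] = 10^(-0.0986) = 0.797

[A⁻]/[HA] = 0.797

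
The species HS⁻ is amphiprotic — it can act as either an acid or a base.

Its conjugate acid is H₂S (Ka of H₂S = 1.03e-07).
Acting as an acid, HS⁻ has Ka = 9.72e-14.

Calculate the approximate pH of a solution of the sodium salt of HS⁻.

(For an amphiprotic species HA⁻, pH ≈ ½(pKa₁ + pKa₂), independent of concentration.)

pKa₁ = -log(1.03e-07) = 6.99; pKa₂ = -log(9.72e-14) = 13.01. For an amphiprotic species, pH ≈ ½(pKa₁ + pKa₂) = ½(6.99 + 13.01) = 10.00.

pH = 10.00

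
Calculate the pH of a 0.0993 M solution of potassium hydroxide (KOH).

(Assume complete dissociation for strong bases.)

[OH⁻] = 0.0993 M for strong base. pOH = -log[OH⁻] = 1.00, pH = 14 - pOH

pH = 13.00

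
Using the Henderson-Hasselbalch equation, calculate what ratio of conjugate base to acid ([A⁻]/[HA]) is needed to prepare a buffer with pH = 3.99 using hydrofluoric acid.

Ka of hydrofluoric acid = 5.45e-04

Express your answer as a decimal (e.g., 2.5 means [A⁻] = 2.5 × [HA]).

pKa = -log(5.45e-04) = 3.2636. pH = pKa + log([A⁻]/[HA]), so log([A⁻]/[HA]) = pH − pKa = 3.99 − 3.2636 = 0.7264. [A⁻]/[HA] = 10^(0.7264) = 5.33

[A⁻]/[HA] = 5.33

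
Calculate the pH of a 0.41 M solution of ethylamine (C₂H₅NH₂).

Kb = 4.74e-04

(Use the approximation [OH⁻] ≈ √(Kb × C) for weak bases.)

[OH⁻] = √(Kb × C) = √(4.74e-04 × 0.41) = 1.3941e-02. pOH = 1.86, pH = 14 - pOH

pH = 12.14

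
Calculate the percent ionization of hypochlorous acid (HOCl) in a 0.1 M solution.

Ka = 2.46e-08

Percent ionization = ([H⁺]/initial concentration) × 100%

Using Ka equilibrium: x² + Ka×x - Ka×C = 0. Solving: [H⁺] = 4.9586e-05. Percent = (4.9586e-05/0.1) × 100

Percent ionization = 0.0496%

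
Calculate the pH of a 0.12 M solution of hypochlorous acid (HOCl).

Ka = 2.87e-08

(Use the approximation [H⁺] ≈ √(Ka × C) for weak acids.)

[H⁺] = √(Ka × C) = √(2.87e-08 × 0.12) = 5.8686e-05. pH = -log(5.8686e-05)

pH = 4.23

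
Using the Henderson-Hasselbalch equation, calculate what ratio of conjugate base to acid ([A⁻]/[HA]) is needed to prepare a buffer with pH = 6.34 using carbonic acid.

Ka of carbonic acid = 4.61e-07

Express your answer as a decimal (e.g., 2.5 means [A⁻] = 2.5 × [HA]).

pKa = -log(4.61e-07) = 6.3363. pH = pKa + log([A⁻]/[HA]), so log([A⁻]/[HA]) = pH − pKa = 6.34 − 6.3363 = 0.0037. [A⁻]/[HA] = 10^(0.0037) = 1.01

[A⁻]/[HA] = 1.01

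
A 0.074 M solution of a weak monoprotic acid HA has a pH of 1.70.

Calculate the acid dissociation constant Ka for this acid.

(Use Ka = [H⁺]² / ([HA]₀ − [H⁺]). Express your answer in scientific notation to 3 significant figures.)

[H⁺] = 10^(−pH) = 10^(−1.70) = 1.995e-02 M. For HA ⇌ H⁺ + A⁻, Ka = [H⁺][A⁻]/[HA] = [H⁺]² / ([HA]₀ − [H⁺]) = (1.995e-02)² / (0.074 − 1.995e-02) = 7.37e-03.

K_a = 7.37e-03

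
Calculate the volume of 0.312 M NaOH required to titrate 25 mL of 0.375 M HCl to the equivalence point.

At equivalence: moles acid = moles base. moles HCl = 0.375 × 25/1000 = 0.009375 mol. V_base = moles / 0.312 × 1000 = 30.0 mL.

V_{base} = 30.0 mL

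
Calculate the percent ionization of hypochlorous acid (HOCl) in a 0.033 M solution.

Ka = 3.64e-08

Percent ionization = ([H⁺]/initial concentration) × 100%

Using Ka equilibrium: x² + Ka×x - Ka×C = 0. Solving: [H⁺] = 3.4640e-05. Percent = (3.4640e-05/0.033) × 100

Percent ionization = 0.105%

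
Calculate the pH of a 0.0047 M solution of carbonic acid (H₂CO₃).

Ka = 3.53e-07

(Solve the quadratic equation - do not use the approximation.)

x² + Ka×x - Ka×C = 0. Using quadratic formula: [H⁺] = 4.0556e-05

pH = 4.39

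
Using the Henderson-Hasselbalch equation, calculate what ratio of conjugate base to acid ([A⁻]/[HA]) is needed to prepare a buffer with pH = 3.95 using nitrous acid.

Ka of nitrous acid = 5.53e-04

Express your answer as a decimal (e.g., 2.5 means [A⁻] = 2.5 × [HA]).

pKa = -log(5.53e-04) = 3.2573. pH = pKa + log([A⁻]/[HA]), so log([A⁻]/[HA]) = pH − pKa = 3.95 − 3.2573 = 0.6927. [A⁻]/[HA] = 10^(0.6927) = 4.93

[A⁻]/[HA] = 4.93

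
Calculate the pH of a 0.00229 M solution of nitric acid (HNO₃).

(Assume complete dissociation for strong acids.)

[H⁺] = 0.00229 M for strong acid. pH = -log[H⁺] = -log(0.00229)

pH = 2.64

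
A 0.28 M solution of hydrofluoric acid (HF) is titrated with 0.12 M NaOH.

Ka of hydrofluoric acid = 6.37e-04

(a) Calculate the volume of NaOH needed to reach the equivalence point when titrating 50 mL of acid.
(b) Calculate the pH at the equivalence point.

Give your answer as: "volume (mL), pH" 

moles acid = 0.28 × 50/1000 = 0.014 mol; V_base = moles/0.12 × 1000 = 116.7 mL. At equivalence only the conjugate base is present: [A⁻] = 0.014/0.167 = 8.4000e-02 M. Kb = Kw/Ka = 1.57e-11; [OH⁻] = √(Kb × [A⁻]) = 1.1483e-06; pOH = 5.94; pH = 14 - pOH = 8.06.

V = 116.7 mL, pH = 8.06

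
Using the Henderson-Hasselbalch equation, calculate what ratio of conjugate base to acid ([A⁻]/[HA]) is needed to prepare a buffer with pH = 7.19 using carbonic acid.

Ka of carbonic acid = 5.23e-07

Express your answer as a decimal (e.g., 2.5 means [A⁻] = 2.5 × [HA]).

pKa = -log(5.23e-07) = 6.2815. pH = pKa + log([A⁻]/[HA]), so log([A⁻]/[HA]) = pH − pKa = 7.19 − 6.2815 = 0.9085. [A⁻]/[HA] = 10^(0.9085) = 8.10

[A⁻]/[HA] = 8.10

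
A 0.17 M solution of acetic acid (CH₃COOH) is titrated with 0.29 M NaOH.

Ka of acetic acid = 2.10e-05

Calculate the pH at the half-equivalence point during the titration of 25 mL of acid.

At half-equivalence [HA] = [A⁻], so Henderson-Hasselbalch gives pH = pKa = -log(2.10e-05) = 4.68.

pH = pKa = 4.68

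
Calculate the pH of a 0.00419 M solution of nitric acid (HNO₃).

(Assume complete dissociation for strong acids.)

[H⁺] = 0.00419 M for strong acid. pH = -log[H⁺] = -log(0.00419)

pH = 2.38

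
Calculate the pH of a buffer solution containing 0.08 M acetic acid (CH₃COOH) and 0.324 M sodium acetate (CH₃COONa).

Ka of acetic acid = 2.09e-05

pKa = -log(2.09e-05) = 4.68. pH = pKa + log([A⁻]/[HA]) = 4.68 + log(0.324/0.08)

pH = 5.29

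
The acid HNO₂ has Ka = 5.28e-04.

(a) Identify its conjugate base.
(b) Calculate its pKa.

(a) The conjugate base is formed by removing one H⁺ from HNO₂, giving NO₂⁻. (b) pKa = -log(Ka) = -log(5.28e-04) = 3.28.

Conjugate base: NO₂⁻; pK_a = 3.28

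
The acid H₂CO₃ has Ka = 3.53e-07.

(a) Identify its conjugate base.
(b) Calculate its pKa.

(a) The conjugate base is formed by removing one H⁺ from H₂CO₃, giving HCO₃⁻. (b) pKa = -log(Ka) = -log(3.53e-07) = 6.45.

Conjugate base: HCO₃⁻; pK_a = 6.45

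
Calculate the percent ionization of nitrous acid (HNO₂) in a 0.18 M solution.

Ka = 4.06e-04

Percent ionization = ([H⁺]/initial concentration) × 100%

Using Ka equilibrium: x² + Ka×x - Ka×C = 0. Solving: [H⁺] = 8.3481e-03. Percent = (8.3481e-03/0.18) × 100

Percent ionization = 4.64%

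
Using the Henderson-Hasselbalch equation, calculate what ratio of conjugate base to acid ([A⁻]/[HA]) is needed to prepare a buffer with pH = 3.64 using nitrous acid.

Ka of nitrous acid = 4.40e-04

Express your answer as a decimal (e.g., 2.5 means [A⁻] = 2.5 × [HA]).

pKa = -log(4.40e-04) = 3.3565. pH = pKa + log([A⁻]/[HA]), so log([A⁻]/[HA]) = pH − pKa = 3.64 − 3.3565 = 0.2835. [A⁻]/[HA] = 10^(0.2835) = 1.92

[A⁻]/[HA] = 1.92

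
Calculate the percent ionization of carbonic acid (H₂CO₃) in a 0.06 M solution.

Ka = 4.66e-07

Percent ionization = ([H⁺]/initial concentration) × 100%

Using Ka equilibrium: x² + Ka×x - Ka×C = 0. Solving: [H⁺] = 1.6698e-04. Percent = (1.6698e-04/0.06) × 100

Percent ionization = 0.278%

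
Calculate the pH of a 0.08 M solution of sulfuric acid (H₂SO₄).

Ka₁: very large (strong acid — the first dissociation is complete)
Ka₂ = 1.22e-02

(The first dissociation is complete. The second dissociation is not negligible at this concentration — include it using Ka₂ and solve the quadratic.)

First dissociation is complete: [H⁺]₀ = [HSO₄⁻]₀ = C = 0.08 M. Second dissociation HSO₄⁻ ⇌ H⁺ + SO₄²⁻: let x = [SO₄²⁻]. Ka₂ = (C + x)·x / (C − x) = 1.22e-02 → x² + (C + Ka₂)·x − Ka₂·C = 0 → x² + 0.09220·x − 9.760e-04 = 0. x = (−0.09220 + √(0.09220² + 4 × 9.760e-04)) / 2 = 9.5885e-03 M. [H⁺] = C + x = 0.08 + 9.5885e-03 = 8.9589e-02 M. pH = -log(8.9589e-02) = 1.05.

pH = 1.05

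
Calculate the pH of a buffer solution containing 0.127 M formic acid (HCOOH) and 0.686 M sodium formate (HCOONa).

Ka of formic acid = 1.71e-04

pKa = -log(1.71e-04) = 3.77. pH = pKa + log([A⁻]/[HA]) = 3.77 + log(0.686/0.127)

pH = 4.50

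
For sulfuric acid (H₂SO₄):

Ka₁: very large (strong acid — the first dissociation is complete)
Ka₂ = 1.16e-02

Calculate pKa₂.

pKa₂ = -log(Ka₂) = -log(1.16e-02) = 1.94.

pK_{a2} = 1.94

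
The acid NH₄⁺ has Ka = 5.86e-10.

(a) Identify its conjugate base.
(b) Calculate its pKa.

(a) The conjugate base is formed by removing one H⁺ from NH₄⁺, giving NH₃. (b) pKa = -log(Ka) = -log(5.86e-10) = 9.23.

Conjugate base: NH₃; pK_a = 9.23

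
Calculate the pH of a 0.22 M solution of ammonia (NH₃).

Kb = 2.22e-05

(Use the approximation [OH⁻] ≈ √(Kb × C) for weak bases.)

[OH⁻] = √(Kb × C) = √(2.22e-05 × 0.22) = 2.2100e-03. pOH = 2.66, pH = 14 - pOH

pH = 11.34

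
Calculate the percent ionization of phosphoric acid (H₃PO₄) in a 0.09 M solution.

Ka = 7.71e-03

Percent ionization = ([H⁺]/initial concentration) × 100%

Using Ka equilibrium: x² + Ka×x - Ka×C = 0. Solving: [H⁺] = 2.2768e-02. Percent = (2.2768e-02/0.09) × 100

Percent ionization = 25.3%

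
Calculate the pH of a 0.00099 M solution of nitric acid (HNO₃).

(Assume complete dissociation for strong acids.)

[H⁺] = 0.00099 M for strong acid. pH = -log[H⁺] = -log(0.00099)

pH = 3.00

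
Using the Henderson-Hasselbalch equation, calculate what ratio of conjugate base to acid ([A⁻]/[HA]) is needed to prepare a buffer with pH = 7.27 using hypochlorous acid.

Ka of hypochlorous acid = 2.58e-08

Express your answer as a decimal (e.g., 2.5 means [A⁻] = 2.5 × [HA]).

pKa = -log(2.58e-08) = 7.5884. pH = pKa + log([A⁻]/[HA]), so log([A⁻]/[HA]) = pH − pKa = 7.27 − 7.5884 = -0.3184. [A⁻]/[HA] = 10^(-0.3184) = 0.480

[A⁻]/[HA] = 0.480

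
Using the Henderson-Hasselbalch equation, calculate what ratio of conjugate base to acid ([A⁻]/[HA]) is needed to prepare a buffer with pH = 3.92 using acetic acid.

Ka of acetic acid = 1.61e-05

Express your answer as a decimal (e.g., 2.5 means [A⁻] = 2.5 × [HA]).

pKa = -log(1.61e-05) = 4.7932. pH = pKa + log([A⁻]/[HA]), so log([A⁻]/[HA]) = pH − pKa = 3.92 − 4.7932 = -0.8732. [A⁻]/[HA] = 10^(-0.8732) = 0.134

[A⁻]/[HA] = 0.134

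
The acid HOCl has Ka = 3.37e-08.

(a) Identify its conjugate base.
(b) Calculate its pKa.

(a) The conjugate base is formed by removing one H⁺ from HOCl, giving OCl⁻. (b) pKa = -log(Ka) = -log(3.37e-08) = 7.47.

Conjugate base: OCl⁻; pK_a = 7.47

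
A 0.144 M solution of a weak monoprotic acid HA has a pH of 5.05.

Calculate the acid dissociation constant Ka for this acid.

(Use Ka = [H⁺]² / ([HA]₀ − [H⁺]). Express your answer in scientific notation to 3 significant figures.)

[H⁺] = 10^(−pH) = 10^(−5.05) = 8.913e-06 M. For HA ⇌ H⁺ + A⁻, Ka = [H⁺][A⁻]/[HA] = [H⁺]² / ([HA]₀ − [H⁺]) = (8.913e-06)² / (0.144 − 8.913e-06) = 5.52e-10.

K_a = 5.52e-10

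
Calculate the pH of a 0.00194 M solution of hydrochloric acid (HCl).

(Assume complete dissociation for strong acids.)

[H⁺] = 0.00194 M for strong acid. pH = -log[H⁺] = -log(0.00194)

pH = 2.71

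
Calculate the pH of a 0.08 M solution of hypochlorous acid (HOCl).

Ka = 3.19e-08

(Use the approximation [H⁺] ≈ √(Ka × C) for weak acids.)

[H⁺] = √(Ka × C) = √(3.19e-08 × 0.08) = 5.0517e-05. pH = -log(5.0517e-05)

pH = 4.30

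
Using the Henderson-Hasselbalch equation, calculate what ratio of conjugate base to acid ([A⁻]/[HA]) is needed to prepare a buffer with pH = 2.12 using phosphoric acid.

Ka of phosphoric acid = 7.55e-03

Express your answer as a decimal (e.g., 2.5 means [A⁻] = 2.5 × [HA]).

pKa = -log(7.55e-03) = 2.1221. pH = pKa + log([A⁻]/[HA]), so log([A⁻]/[HA]) = pH − pKa = 2.12 − 2.1221 = -0.0021. [A⁻]/[HA] = 10^(-0.0021) = 0.995

[A⁻]/[HA] = 0.995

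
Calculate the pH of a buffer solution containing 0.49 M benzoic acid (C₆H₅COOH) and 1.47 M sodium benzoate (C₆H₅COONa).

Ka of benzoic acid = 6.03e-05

pKa = -log(6.03e-05) = 4.22. pH = pKa + log([A⁻]/[HA]) = 4.22 + log(1.47/0.49)

pH = 4.70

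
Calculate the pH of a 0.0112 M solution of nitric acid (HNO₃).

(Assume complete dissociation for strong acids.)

[H⁺] = 0.0112 M for strong acid. pH = -log[H⁺] = -log(0.0112)

pH = 1.95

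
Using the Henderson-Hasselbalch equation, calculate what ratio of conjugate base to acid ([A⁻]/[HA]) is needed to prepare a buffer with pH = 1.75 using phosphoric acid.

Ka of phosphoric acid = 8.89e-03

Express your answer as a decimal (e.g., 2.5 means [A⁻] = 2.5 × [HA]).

pKa = -log(8.89e-03) = 2.0511. pH = pKa + log([A⁻]/[HA]), so log([A⁻]/[HA]) = pH − pKa = 1.75 − 2.0511 = -0.3011. [A⁻]/[HA] = 10^(-0.3011) = 0.500

[A⁻]/[HA] = 0.500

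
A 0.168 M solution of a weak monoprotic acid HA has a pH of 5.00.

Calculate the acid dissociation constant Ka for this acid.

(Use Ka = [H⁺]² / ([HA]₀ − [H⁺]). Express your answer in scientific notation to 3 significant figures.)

[H⁺] = 10^(−pH) = 10^(−5.00) = 1.000e-05 M. For HA ⇌ H⁺ + A⁻, Ka = [H⁺][A⁻]/[HA] = [H⁺]² / ([HA]₀ − [H⁺]) = (1.000e-05)² / (0.168 − 1.000e-05) = 5.95e-10.

K_a = 5.95e-10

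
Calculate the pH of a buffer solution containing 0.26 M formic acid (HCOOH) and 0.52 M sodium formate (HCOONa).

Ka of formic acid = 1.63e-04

pKa = -log(1.63e-04) = 3.79. pH = pKa + log([A⁻]/[HA]) = 3.79 + log(0.52/0.26)

pH = 4.09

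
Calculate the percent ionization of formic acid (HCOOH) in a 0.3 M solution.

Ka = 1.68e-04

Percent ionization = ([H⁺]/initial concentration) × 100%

Using Ka equilibrium: x² + Ka×x - Ka×C = 0. Solving: [H⁺] = 7.0158e-03. Percent = (7.0158e-03/0.3) × 100

Percent ionization = 2.34%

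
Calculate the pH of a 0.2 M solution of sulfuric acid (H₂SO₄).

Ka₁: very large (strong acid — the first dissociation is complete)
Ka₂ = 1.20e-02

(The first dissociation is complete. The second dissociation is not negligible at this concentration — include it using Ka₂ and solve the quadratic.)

First dissociation is complete: [H⁺]₀ = [HSO₄⁻]₀ = C = 0.2 M. Second dissociation HSO₄⁻ ⇌ H⁺ + SO₄²⁻: let x = [SO₄²⁻]. Ka₂ = (C + x)·x / (C − x) = 1.20e-02 → x² + (C + Ka₂)·x − Ka₂·C = 0 → x² + 0.21200·x − 2.400e-03 = 0. x = (−0.21200 + √(0.21200² + 4 × 2.400e-03)) / 2 = 1.0773e-02 M. [H⁺] = C + x = 0.2 + 1.0773e-02 = 2.1077e-01 M. pH = -log(2.1077e-01) = 0.68.

pH = 0.68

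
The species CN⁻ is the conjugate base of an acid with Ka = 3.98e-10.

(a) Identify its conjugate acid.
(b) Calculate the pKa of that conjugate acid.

(a) The conjugate acid is formed by adding one H⁺ to CN⁻, giving HCN. (b) pKa = -log(Ka) = -log(3.98e-10) = 9.40.

Conjugate acid: HCN; pK_a = 9.40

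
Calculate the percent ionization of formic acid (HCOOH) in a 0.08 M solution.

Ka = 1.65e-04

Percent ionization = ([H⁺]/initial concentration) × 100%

Using Ka equilibrium: x² + Ka×x - Ka×C = 0. Solving: [H⁺] = 3.5516e-03. Percent = (3.5516e-03/0.08) × 100

Percent ionization = 4.44%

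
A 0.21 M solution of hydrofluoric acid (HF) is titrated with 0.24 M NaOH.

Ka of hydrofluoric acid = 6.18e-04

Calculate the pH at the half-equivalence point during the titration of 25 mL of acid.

At half-equivalence [HA] = [A⁻], so Henderson-Hasselbalch gives pH = pKa = -log(6.18e-04) = 3.21.

pH = pKa = 3.21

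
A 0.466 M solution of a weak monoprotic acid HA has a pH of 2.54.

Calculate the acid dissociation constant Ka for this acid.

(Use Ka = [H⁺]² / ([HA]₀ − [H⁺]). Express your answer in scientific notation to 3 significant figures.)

[H⁺] = 10^(−pH) = 10^(−2.54) = 2.884e-03 M. For HA ⇌ H⁺ + A⁻, Ka = [H⁺][A⁻]/[HA] = [H⁺]² / ([HA]₀ − [H⁺]) = (2.884e-03)² / (0.466 − 2.884e-03) = 1.80e-05.

K_a = 1.80e-05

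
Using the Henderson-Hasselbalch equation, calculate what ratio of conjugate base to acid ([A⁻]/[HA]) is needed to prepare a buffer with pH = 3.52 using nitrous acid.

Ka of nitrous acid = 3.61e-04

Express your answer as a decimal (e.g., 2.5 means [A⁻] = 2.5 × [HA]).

pKa = -log(3.61e-04) = 3.4425. pH = pKa + log([A⁻]/[HA]), so log([A⁻]/[HA]) = pH − pKa = 3.52 − 3.4425 = 0.0775. [A⁻]/[HA] = 10^(0.0775) = 1.20

[A⁻]/[HA] = 1.20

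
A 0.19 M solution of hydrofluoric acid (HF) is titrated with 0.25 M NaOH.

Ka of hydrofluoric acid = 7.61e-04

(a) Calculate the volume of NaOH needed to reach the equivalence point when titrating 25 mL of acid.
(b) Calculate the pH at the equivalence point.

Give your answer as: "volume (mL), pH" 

moles acid = 0.19 × 25/1000 = 0.00475 mol; V_base = moles/0.25 × 1000 = 19.0 mL. At equivalence only the conjugate base is present: [A⁻] = 0.00475/0.044 = 1.0795e-01 M. Kb = Kw/Ka = 1.31e-11; [OH⁻] = √(Kb × [A⁻]) = 1.1910e-06; pOH = 5.92; pH = 14 - pOH = 8.08.

V = 19.0 mL, pH = 8.08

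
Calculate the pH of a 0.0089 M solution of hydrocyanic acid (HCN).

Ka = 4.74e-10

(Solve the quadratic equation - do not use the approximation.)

x² + Ka×x - Ka×C = 0. Using quadratic formula: [H⁺] = 2.0537e-06

pH = 5.69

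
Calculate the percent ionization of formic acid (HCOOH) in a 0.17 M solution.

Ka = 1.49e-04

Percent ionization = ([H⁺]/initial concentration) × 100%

Using Ka equilibrium: x² + Ka×x - Ka×C = 0. Solving: [H⁺] = 4.9589e-03. Percent = (4.9589e-03/0.17) × 100

Percent ionization = 2.92%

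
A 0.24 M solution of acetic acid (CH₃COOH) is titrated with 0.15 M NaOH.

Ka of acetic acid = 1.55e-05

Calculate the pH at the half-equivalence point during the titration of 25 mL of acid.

At half-equivalence [HA] = [A⁻], so Henderson-Hasselbalch gives pH = pKa = -log(1.55e-05) = 4.81.

pH = pKa = 4.81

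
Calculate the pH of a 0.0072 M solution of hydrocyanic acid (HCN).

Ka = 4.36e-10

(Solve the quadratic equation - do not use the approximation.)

x² + Ka×x - Ka×C = 0. Using quadratic formula: [H⁺] = 1.7716e-06

pH = 5.75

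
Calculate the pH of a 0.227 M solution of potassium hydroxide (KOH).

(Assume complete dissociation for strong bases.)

[OH⁻] = 0.227 M for strong base. pOH = -log[OH⁻] = 0.64, pH = 14 - pOH

pH = 13.36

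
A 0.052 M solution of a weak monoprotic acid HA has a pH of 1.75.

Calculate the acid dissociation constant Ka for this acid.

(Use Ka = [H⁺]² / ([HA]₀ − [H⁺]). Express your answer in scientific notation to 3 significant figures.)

[H⁺] = 10^(−pH) = 10^(−1.75) = 1.778e-02 M. For HA ⇌ H⁺ + A⁻, Ka = [H⁺][A⁻]/[HA] = [H⁺]² / ([HA]₀ − [H⁺]) = (1.778e-02)² / (0.052 − 1.778e-02) = 9.24e-03.

K_a = 9.24e-03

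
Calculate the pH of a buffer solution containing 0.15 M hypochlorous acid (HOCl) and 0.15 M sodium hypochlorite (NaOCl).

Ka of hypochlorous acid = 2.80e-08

pKa = -log(2.80e-08) = 7.55. pH = pKa + log([A⁻]/[HA]) = 7.55 + log(0.15/0.15)

pH = 7.55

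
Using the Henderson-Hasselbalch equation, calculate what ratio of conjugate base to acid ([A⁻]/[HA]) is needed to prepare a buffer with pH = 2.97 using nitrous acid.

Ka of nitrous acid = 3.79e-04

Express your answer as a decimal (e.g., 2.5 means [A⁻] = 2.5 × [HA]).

pKa = -log(3.79e-04) = 3.4214. pH = pKa + log([A⁻]/[HA]), so log([A⁻]/[HA]) = pH − pKa = 2.97 − 3.4214 = -0.4514. [A⁻]/[HA] = 10^(-0.4514) = 0.354

[A⁻]/[HA] = 0.354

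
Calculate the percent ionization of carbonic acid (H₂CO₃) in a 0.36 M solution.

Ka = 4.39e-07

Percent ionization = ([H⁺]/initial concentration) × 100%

Using Ka equilibrium: x² + Ka×x - Ka×C = 0. Solving: [H⁺] = 3.9732e-04. Percent = (3.9732e-04/0.36) × 100

Percent ionization = 0.11%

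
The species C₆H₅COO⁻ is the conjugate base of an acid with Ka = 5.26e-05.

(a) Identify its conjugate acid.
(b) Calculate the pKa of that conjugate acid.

(a) The conjugate acid is formed by adding one H⁺ to C₆H₅COO⁻, giving C₆H₅COOH. (b) pKa = -log(Ka) = -log(5.26e-05) = 4.28.

Conjugate acid: C₆H₅COOH; pK_a = 4.28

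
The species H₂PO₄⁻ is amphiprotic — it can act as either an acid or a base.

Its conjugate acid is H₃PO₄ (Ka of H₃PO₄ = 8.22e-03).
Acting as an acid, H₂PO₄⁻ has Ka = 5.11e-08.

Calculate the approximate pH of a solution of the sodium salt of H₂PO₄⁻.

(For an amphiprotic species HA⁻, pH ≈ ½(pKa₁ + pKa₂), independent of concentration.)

pKa₁ = -log(8.22e-03) = 2.09; pKa₂ = -log(5.11e-08) = 7.29. For an amphiprotic species, pH ≈ ½(pKa₁ + pKa₂) = ½(2.09 + 7.29) = 4.69.

pH = 4.69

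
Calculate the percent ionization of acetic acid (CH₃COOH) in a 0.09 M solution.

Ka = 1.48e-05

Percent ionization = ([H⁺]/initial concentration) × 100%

Using Ka equilibrium: x² + Ka×x - Ka×C = 0. Solving: [H⁺] = 1.1467e-03. Percent = (1.1467e-03/0.09) × 100

Percent ionization = 1.27%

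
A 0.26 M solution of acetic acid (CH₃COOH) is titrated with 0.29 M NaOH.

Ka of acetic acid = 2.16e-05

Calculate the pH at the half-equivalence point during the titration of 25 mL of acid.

At half-equivalence [HA] = [A⁻], so Henderson-Hasselbalch gives pH = pKa = -log(2.16e-05) = 4.67.

pH = pKa = 4.67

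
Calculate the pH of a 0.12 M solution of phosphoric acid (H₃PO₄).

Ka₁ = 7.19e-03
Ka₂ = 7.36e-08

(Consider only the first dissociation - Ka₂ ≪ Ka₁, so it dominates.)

First dissociation dominates. From Ka₁ = [H⁺][HA⁻]/[H₂A], x² + Ka₁·x − Ka₁·C = 0 with C = 0.12 M and Ka₁ = 7.19e-03. Solving: [H⁺] = (−Ka₁ + √(Ka₁² + 4·Ka₁·C)) / 2 = 2.5998e-02 M. pH = -log(2.5998e-02) = 1.59.

pH = 1.59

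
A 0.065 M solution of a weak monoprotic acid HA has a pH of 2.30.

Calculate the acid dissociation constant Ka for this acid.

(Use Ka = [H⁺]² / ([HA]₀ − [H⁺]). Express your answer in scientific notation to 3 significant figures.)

[H⁺] = 10^(−pH) = 10^(−2.30) = 5.012e-03 M. For HA ⇌ H⁺ + A⁻, Ka = [H⁺][A⁻]/[HA] = [H⁺]² / ([HA]₀ − [H⁺]) = (5.012e-03)² / (0.065 − 5.012e-03) = 4.19e-04.

K_a = 4.19e-04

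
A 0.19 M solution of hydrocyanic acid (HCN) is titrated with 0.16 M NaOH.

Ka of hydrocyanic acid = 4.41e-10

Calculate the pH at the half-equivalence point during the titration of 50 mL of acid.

At half-equivalence [HA] = [A⁻], so Henderson-Hasselbalch gives pH = pKa = -log(4.41e-10) = 9.36.

pH = pKa = 9.36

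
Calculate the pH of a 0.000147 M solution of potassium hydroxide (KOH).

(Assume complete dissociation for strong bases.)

[OH⁻] = 0.000147 M for strong base. pOH = -log[OH⁻] = 3.83, pH = 14 - pOH

pH = 10.17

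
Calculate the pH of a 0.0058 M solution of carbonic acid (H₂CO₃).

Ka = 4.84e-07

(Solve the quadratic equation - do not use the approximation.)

x² + Ka×x - Ka×C = 0. Using quadratic formula: [H⁺] = 5.2742e-05

pH = 4.28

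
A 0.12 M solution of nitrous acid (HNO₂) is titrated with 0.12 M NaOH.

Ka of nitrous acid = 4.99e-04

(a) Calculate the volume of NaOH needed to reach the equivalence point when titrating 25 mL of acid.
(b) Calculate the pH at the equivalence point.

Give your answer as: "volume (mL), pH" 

moles acid = 0.12 × 25/1000 = 0.003 mol; V_base = moles/0.12 × 1000 = 25.0 mL. At equivalence only the conjugate base is present: [A⁻] = 0.003/0.050 = 6.0000e-02 M. Kb = Kw/Ka = 2.00e-11; [OH⁻] = √(Kb × [A⁻]) = 1.0965e-06; pOH = 5.96; pH = 14 - pOH = 8.04.

V = 25.0 mL, pH = 8.04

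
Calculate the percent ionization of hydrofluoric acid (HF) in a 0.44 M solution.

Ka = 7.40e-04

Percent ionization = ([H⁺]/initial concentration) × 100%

Using Ka equilibrium: x² + Ka×x - Ka×C = 0. Solving: [H⁺] = 1.7678e-02. Percent = (1.7678e-02/0.44) × 100

Percent ionization = 4.02%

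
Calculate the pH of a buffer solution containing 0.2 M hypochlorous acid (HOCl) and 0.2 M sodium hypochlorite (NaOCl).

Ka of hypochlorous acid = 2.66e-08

pKa = -log(2.66e-08) = 7.58. pH = pKa + log([A⁻]/[HA]) = 7.58 + log(0.2/0.2)

pH = 7.58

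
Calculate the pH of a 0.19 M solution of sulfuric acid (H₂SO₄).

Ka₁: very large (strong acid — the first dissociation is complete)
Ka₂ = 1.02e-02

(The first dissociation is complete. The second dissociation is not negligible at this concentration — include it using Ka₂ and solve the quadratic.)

First dissociation is complete: [H⁺]₀ = [HSO₄⁻]₀ = C = 0.19 M. Second dissociation HSO₄⁻ ⇌ H⁺ + SO₄²⁻: let x = [SO₄²⁻]. Ka₂ = (C + x)·x / (C − x) = 1.02e-02 → x² + (C + Ka₂)·x − Ka₂·C = 0 → x² + 0.20020·x − 1.938e-03 = 0. x = (−0.20020 + √(0.20020² + 4 × 1.938e-03)) / 2 = 9.2527e-03 M. [H⁺] = C + x = 0.19 + 9.2527e-03 = 1.9925e-01 M. pH = -log(1.9925e-01) = 0.70.

pH = 0.70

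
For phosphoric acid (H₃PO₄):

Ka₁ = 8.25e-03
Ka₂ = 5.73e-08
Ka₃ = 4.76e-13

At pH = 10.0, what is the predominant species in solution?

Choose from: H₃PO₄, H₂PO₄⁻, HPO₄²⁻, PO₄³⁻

pKa₁ = 2.08, pKa₂ = 7.24, pKa₃ = 12.32. For a polyprotic acid the predominant species crosses at each pKa: below pKa_n the protonated form dominates, above it the deprotonated form does. At pH = 10.0, the predominant species is HPO₄²⁻.

HPO₄²⁻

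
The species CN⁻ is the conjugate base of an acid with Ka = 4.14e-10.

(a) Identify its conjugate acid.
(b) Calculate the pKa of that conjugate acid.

(a) The conjugate acid is formed by adding one H⁺ to CN⁻, giving HCN. (b) pKa = -log(Ka) = -log(4.14e-10) = 9.38.

Conjugate acid: HCN; pK_a = 9.38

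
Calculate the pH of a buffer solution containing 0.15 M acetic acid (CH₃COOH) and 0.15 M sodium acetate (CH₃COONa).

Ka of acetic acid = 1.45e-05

pKa = -log(1.45e-05) = 4.84. pH = pKa + log([A⁻]/[HA]) = 4.84 + log(0.15/0.15)

pH = 4.84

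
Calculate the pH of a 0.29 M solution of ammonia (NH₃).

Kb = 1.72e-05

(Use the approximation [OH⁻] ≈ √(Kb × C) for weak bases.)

[OH⁻] = √(Kb × C) = √(1.72e-05 × 0.29) = 2.2334e-03. pOH = 2.65, pH = 14 - pOH

pH = 11.35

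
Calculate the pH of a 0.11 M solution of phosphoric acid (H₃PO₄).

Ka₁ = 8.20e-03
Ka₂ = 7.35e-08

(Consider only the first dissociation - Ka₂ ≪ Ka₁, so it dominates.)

First dissociation dominates. From Ka₁ = [H⁺][HA⁻]/[H₂A], x² + Ka₁·x − Ka₁·C = 0 with C = 0.11 M and Ka₁ = 8.20e-03. Solving: [H⁺] = (−Ka₁ + √(Ka₁² + 4·Ka₁·C)) / 2 = 2.6212e-02 M. pH = -log(2.6212e-02) = 1.58.

pH = 1.58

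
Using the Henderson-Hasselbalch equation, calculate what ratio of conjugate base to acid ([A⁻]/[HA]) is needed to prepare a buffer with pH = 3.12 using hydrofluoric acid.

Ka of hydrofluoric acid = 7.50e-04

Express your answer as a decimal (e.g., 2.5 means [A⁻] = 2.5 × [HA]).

pKa = -log(7.50e-04) = 3.1249. pH = pKa + log([A⁻]/[HA]), so log([A⁻]/[HA]) = pH − pKa = 3.12 − 3.1249 = -0.0049. [A⁻]/[HA] = 10^(-0.0049) = 0.989

[A⁻]/[HA] = 0.989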